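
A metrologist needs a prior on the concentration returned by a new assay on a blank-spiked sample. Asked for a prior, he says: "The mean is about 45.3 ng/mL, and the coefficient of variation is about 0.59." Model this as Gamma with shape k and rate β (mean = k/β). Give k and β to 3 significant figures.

For Gamma(k, rate β): mean = k/β, variance = k/β², so CV = 1/√k.
CV = 0.59, hence k = 1/CV² = 2.87.
Then β = k/mean = 2.87/45.3 = 0.0634.

k ≈ 2.87, β ≈ 0.0634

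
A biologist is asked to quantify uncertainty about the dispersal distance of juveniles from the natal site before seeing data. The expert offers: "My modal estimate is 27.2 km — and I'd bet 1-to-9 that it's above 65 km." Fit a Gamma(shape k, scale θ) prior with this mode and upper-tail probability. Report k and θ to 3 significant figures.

Gamma(k,θ) with k>1 has mode (k−1)θ, so θ = 27.2/(k−1).
Need P(X < 65) = 0.9 with θ tied to k this way. Start at k = 2, θ = 27.2: P(X<65) ≈ 0.689.
Too low — raise k to concentrate. Iterating converges to k ≈ 3.53.
Then θ = 27.2/(3.53−1) ≈ 10.7.

k ≈ 3.53, θ ≈ 10.7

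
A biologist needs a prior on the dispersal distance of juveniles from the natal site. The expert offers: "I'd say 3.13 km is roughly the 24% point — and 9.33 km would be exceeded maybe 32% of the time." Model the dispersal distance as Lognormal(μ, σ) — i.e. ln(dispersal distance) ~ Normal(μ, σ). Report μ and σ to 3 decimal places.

If T ~ Lognormal(μ,σ) then ln T ~ Normal(μ,σ), so the p-quantile of ln T is μ + z_p·σ.
ln(3.13) = 1.141 and ln(9.33) = 2.233; z_{0.24} = -0.7063, z_{0.68} = 0.4677.
σ = (2.233 − 1.141)/(0.4677 − (-0.7063)) = 0.930.
μ = 1.141 − (-0.7063)·0.930 = 1.798.

μ ≈ 1.798, σ ≈ 0.930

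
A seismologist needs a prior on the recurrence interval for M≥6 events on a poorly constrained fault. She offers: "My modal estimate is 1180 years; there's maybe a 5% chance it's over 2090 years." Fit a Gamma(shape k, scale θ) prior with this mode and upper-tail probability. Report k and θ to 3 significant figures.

k ≈ 9.53, θ ≈ 138

Gamma(k,θ) with k>1 has mode (k−1)θ, so θ = 1180/(k−1).
Need P(X < 2090) = 0.95 with θ tied to k this way. Start at k = 2, θ = 1180: P(X<2090) ≈ 0.529.
Too low — raise k to concentrate. Iterating converges to k ≈ 9.53.
Then θ = 1180/(9.53−1) ≈ 138.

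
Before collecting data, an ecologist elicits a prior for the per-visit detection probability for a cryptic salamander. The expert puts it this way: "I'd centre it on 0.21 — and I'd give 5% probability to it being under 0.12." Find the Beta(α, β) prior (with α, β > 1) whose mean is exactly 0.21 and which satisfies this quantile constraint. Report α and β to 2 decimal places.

With mean 0.21 fixed, write α = 0.21s, β = 0.79s where s = α+β.
Need P(θ < 0.12) = 0.05 under Beta(0.21s, 0.79s). Normal approximation: (q−m)/√(m(1−m)/s) ≈ z_{0.05} = -1.64, so s ≈ 0.21·0.79·(-1.64)²/(0.12−0.21)² = 55.4.
At s = 55.4: P(θ<0.12) ≈ 0.035. Adjusting to match 0.05 gives s ≈ 46.14.
So α = 0.21·46.14 ≈ 9.69, β = 0.79·46.14 ≈ 36.45.

α ≈ 9.69, β ≈ 36.45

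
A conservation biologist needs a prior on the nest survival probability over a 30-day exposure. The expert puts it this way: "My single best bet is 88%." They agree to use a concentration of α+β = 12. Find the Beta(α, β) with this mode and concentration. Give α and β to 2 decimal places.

α = 9.80, β = 2.20

For α,β > 1 the Beta mode is (α−1)/(α+β−2). With α+β = 12, the mode is (α−1)/10.
Set (α−1)/10 = 0.88 → α = 1 + 0.88·10 = 9.80.
β = 12 − α = 2.20.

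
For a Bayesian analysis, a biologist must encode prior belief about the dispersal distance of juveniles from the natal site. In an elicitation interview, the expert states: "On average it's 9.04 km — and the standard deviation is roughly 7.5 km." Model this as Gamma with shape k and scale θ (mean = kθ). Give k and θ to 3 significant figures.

For Gamma(k, scale θ): mean = kθ, variance = kθ², so CV = 1/√k.
CV = SD/mean = 7.5/9.04 = 0.8296, hence k = 1/CV² = 1.45.
Then θ = mean/k = 9.04/1.45 = 6.22.

k ≈ 1.45, θ ≈ 6.22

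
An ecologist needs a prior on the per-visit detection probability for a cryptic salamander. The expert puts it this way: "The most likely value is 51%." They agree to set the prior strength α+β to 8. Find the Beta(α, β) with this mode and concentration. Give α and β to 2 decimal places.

For α,β > 1 the Beta mode is (α−1)/(α+β−2). With α+β = 8, the mode is (α−1)/6.
Set (α−1)/6 = 0.51 → α = 1 + 0.51·6 = 4.06.
β = 8 − α = 3.94.

α = 4.06, β = 3.94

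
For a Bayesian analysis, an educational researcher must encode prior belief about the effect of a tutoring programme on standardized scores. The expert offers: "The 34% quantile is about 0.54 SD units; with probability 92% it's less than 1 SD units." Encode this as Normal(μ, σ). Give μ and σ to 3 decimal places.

μ = 0.644, σ = 0.253

The p-quantile of Normal(μ,σ) is μ + z_p·σ, with z_{0.34} = -0.4125 and z_{0.92} = 1.405.
Eliminate σ: μ = (z₂·x₁ − z₁·x₂)/(z₂ − z₁) = (1.405·0.54 − (-0.4125)·1)/1.818 = 0.644.
Then σ = (x₂ − x₁)/(z₂ − z₁) = (1 − 0.54)/1.818 = 0.253.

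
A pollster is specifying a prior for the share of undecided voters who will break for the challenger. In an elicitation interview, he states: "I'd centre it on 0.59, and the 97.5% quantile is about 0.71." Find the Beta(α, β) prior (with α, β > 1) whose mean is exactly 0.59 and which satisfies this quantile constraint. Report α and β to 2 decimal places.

α ≈ 35.47, β ≈ 24.65

With mean 0.59 fixed, write α = 0.59s, β = 0.41s where s = α+β.
Need P(θ < 0.71) = 0.975 under Beta(0.59s, 0.41s). Normal approximation: (q−m)/√(m(1−m)/s) ≈ z_{0.975} = 1.96, so s ≈ 0.59·0.41·(1.96)²/(0.71−0.59)² = 64.5.
At s = 64.5: P(θ<0.71) ≈ 0.979. Adjusting to match 0.975 gives s ≈ 60.11.
So α = 0.59·60.11 ≈ 35.47, β = 0.41·60.11 ≈ 24.65.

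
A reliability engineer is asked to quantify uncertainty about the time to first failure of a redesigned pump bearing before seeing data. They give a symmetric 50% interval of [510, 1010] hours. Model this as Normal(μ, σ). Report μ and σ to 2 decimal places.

μ = 760.00, σ = 370.65

A symmetric 50% interval runs μ ± z·σ with z = 0.6745.
Half-width = 250, so σ = 250/0.6745 = 370.65.
μ is the interval midpoint, 760.00.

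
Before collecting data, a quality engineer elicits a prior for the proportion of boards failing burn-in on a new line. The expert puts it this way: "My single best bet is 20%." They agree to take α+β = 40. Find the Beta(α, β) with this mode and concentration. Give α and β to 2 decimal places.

α = 8.60, β = 31.40

For α,β > 1 the Beta mode is (α−1)/(α+β−2). With α+β = 40, the mode is (α−1)/38.
Set (α−1)/38 = 0.2 → α = 1 + 0.2·38 = 8.60.
β = 40 − α = 31.40.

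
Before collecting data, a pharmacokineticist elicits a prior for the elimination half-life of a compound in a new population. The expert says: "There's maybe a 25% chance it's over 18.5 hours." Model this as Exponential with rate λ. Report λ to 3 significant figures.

λ ≈ 0.0749

P(T > 18.5) = e^(−λ·18.5) = 0.25, so λ = −ln(0.25)/18.5 = 0.0749.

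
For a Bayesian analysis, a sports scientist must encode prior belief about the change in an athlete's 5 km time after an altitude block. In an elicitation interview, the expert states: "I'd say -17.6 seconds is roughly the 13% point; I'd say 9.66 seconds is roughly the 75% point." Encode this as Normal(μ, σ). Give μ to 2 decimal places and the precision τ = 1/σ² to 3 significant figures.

The p-quantile of Normal(μ,σ) is μ + z_p·σ, with z_{0.13} = -1.126 and z_{0.75} = 0.6745.
Eliminate σ: μ = (z₂·x₁ − z₁·x₂)/(z₂ − z₁) = (0.6745·-17.6 − (-1.126)·9.66)/1.801 = -0.55.
Then σ = (x₂ − x₁)/(z₂ − z₁) = (9.66 − -17.6)/1.801 = 15.14.
Precision τ = 1/σ² = 1/15.14² = 0.00436.

μ = -0.55, τ = 0.00436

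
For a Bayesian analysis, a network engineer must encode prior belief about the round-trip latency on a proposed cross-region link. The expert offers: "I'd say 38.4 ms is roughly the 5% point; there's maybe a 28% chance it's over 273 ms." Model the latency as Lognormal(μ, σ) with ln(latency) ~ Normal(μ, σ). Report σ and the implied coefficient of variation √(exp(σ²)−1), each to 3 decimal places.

If T ~ Lognormal(μ,σ) then ln T ~ Normal(μ,σ), so the p-quantile of ln T is μ + z_p·σ.
ln(38.4) = 3.648 and ln(273) = 5.609; z_{0.05} = -1.645, z_{0.72} = 0.5828.
σ = (5.609 − 3.648)/(0.5828 − (-1.645)) = 0.880.
μ = 3.648 − (-1.645)·0.880 = 5.096.
CV = √(exp(σ²)−1) = √(exp(0.7752)−1) = 1.082.

σ ≈ 0.880, CV ≈ 1.082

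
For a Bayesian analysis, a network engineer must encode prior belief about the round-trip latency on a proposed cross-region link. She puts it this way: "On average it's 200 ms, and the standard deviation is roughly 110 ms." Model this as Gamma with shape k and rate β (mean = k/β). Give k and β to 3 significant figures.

For Gamma(k, rate β): mean = k/β, variance = k/β², so CV = 1/√k.
CV = SD/mean = 110/200 = 0.55, hence k = 1/CV² = 3.31.
Then β = k/mean = 3.31/200 = 0.0165.

k ≈ 3.31, β ≈ 0.0165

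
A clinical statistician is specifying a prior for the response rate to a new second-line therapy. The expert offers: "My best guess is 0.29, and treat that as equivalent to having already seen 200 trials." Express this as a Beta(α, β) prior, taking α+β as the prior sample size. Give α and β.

α = 58, β = 142

Under the effective-sample-size interpretation, Beta(α, β) has prior mean α/(α+β) and prior sample size α+β.
So α+β = 200 and α/(α+β) = 0.29, giving α = 0.29·200 = 58 and β = 200 − 58 = 142.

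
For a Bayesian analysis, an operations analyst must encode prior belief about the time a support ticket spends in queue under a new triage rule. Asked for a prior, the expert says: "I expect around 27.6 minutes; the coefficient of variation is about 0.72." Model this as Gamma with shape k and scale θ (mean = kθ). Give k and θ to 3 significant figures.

For Gamma(k, scale θ): mean = kθ, variance = kθ², so CV = 1/√k.
CV = 0.72, hence k = 1/CV² = 1.93.
Then θ = mean/k = 27.6/1.93 = 14.3.

k ≈ 1.93, θ ≈ 14.3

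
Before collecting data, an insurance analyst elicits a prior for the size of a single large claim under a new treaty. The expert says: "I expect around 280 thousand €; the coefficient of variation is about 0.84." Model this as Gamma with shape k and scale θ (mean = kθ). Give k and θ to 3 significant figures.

For Gamma(k, scale θ): mean = kθ, variance = kθ², so CV = 1/√k.
CV = 0.84, hence k = 1/CV² = 1.42.
Then θ = mean/k = 280/1.42 = 198.

k ≈ 1.42, θ ≈ 198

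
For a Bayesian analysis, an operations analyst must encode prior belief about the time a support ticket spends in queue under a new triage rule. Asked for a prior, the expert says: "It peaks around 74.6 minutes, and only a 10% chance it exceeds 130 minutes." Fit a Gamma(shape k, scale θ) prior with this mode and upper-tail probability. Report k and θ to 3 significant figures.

Gamma(k,θ) with k>1 has mode (k−1)θ, so θ = 74.6/(k−1).
Need P(X < 130) = 0.9 with θ tied to k this way. Start at k = 2, θ = 74.6: P(X<130) ≈ 0.520.
Too low — raise k to concentrate. Iterating converges to k ≈ 7.15.
Then θ = 74.6/(7.15−1) ≈ 12.1.

k ≈ 7.15, θ ≈ 12.1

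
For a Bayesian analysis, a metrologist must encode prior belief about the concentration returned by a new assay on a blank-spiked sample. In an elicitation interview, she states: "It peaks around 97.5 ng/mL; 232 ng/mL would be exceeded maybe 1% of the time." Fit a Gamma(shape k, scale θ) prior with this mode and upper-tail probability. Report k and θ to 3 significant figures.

k ≈ 7.31, θ ≈ 15.4

Gamma(k,θ) with k>1 has mode (k−1)θ, so θ = 97.5/(k−1).
Need P(X < 232) = 0.99 with θ tied to k this way. Start at k = 2, θ = 97.5: P(X<232) ≈ 0.687.
Too low — raise k to concentrate. Iterating converges to k ≈ 7.31.
Then θ = 97.5/(7.31−1) ≈ 15.4.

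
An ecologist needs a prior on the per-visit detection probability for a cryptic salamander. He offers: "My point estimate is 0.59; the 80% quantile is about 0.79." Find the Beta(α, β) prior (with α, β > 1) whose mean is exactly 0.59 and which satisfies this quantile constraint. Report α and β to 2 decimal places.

With mean 0.59 fixed, write α = 0.59s, β = 0.41s where s = α+β.
Need P(θ < 0.79) = 0.8 under Beta(0.59s, 0.41s). Normal approximation: (q−m)/√(m(1−m)/s) ≈ z_{0.8} = 0.842, so s ≈ 0.59·0.41·(0.842)²/(0.79−0.59)² = 4.3.
At s = 4.3: P(θ<0.79) ≈ 0.795. Adjusting to match 0.8 gives s ≈ 4.43.
So α = 0.59·4.43 ≈ 2.62, β = 0.41·4.43 ≈ 1.82.

α ≈ 2.62, β ≈ 1.82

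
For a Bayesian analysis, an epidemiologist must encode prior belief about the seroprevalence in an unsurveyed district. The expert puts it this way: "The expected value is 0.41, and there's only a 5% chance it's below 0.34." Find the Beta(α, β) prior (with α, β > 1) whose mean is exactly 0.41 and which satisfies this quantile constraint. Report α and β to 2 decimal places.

α ≈ 53.18, β ≈ 76.52

With mean 0.41 fixed, write α = 0.41s, β = 0.59s where s = α+β.
Need P(θ < 0.34) = 0.05 under Beta(0.41s, 0.59s). Normal approximation: (q−m)/√(m(1−m)/s) ≈ z_{0.05} = -1.64, so s ≈ 0.41·0.59·(-1.64)²/(0.34−0.41)² = 133.6.
At s = 133.6: P(θ<0.34) ≈ 0.048. Adjusting to match 0.05 gives s ≈ 129.70.
So α = 0.41·129.70 ≈ 53.18, β = 0.59·129.70 ≈ 76.52.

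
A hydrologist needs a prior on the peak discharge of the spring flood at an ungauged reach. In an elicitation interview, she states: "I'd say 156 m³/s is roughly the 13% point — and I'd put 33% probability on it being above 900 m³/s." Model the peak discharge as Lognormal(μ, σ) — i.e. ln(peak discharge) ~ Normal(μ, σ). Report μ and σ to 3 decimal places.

μ ≈ 6.310, σ ≈ 1.119

If T ~ Lognormal(μ,σ) then ln T ~ Normal(μ,σ), so the p-quantile of ln T is μ + z_p·σ.
ln(156) = 5.05 and ln(900) = 6.802; z_{0.13} = -1.126, z_{0.67} = 0.4399.
σ = (6.802 − 5.05)/(0.4399 − (-1.126)) = 1.119.
μ = 5.05 − (-1.126)·1.119 = 6.310.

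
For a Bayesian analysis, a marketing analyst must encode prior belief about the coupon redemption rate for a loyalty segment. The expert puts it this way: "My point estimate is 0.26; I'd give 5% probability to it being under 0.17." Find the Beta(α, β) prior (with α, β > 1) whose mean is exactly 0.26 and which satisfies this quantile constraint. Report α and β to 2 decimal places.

With mean 0.26 fixed, write α = 0.26s, β = 0.74s where s = α+β.
Need P(θ < 0.17) = 0.05 under Beta(0.26s, 0.74s). Normal approximation: (q−m)/√(m(1−m)/s) ≈ z_{0.05} = -1.64, so s ≈ 0.26·0.74·(-1.64)²/(0.17−0.26)² = 64.3.
At s = 64.3: P(θ<0.17) ≈ 0.039. Adjusting to match 0.05 gives s ≈ 56.70.
So α = 0.26·56.70 ≈ 14.74, β = 0.74·56.70 ≈ 41.96.

α ≈ 14.74, β ≈ 41.96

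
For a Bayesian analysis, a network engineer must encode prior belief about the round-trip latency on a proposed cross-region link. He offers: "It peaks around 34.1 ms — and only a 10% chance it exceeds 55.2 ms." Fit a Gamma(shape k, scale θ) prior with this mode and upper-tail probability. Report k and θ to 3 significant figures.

k ≈ 9.11, θ ≈ 4.2

Gamma(k,θ) with k>1 has mode (k−1)θ, so θ = 34.1/(k−1).
Need P(X < 55.2) = 0.9 with θ tied to k this way. Start at k = 2, θ = 34.1: P(X<55.2) ≈ 0.481.
Too low — raise k to concentrate. Iterating converges to k ≈ 9.11.
Then θ = 34.1/(9.11−1) ≈ 4.2.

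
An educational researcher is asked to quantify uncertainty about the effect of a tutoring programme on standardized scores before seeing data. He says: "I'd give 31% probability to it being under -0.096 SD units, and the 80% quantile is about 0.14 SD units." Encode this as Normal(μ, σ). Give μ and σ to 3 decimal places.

μ = -0.009, σ = 0.176

The p-quantile of Normal(μ,σ) is μ + z_p·σ, with z_{0.31} = -0.4959 and z_{0.8} = 0.8416.
Eliminate σ: μ = (z₂·x₁ − z₁·x₂)/(z₂ − z₁) = (0.8416·-0.096 − (-0.4959)·0.14)/1.337 = -0.009.
Then σ = (x₂ − x₁)/(z₂ − z₁) = (0.14 − -0.096)/1.337 = 0.176.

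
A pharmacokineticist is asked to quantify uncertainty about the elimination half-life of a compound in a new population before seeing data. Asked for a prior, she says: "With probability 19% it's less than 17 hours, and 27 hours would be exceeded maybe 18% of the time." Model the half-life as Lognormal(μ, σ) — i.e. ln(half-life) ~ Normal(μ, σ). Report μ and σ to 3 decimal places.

μ ≈ 3.060, σ ≈ 0.258

If T ~ Lognormal(μ,σ) then ln T ~ Normal(μ,σ), so the p-quantile of ln T is μ + z_p·σ.
ln(17) = 2.833 and ln(27) = 3.296; z_{0.19} = -0.8779, z_{0.82} = 0.9154.
σ = (3.296 − 2.833)/(0.9154 − (-0.8779)) = 0.258.
μ = 2.833 − (-0.8779)·0.258 = 3.060.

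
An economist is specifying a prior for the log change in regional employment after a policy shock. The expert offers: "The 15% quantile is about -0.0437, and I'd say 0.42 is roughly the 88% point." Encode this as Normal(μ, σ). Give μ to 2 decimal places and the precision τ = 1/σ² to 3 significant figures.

For Normal(μ,σ), the p-quantile is μ + z_p·σ. Here z_{0.15} = -1.036, z_{0.88} = 1.175.
So -0.0437 = μ − 1.036σ and 0.42 = μ + 1.175σ.
Subtracting: σ = (0.42 − -0.0437)/(1.175 − (-1.036)) = 0.21.
Then μ = -0.0437 − (-1.036)·0.21 = 0.17.
Precision τ = 1/σ² = 1/0.2097² = 22.7.

μ = 0.17, τ = 22.7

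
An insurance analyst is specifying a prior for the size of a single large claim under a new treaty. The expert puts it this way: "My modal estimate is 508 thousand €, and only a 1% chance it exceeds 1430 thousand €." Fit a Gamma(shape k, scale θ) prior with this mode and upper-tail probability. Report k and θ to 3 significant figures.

k ≈ 5.27, θ ≈ 119

Gamma(k,θ) with k>1 has mode (k−1)θ, so θ = 508/(k−1).
Need P(X < 1430) = 0.99 with θ tied to k this way. Start at k = 2, θ = 508: P(X<1430) ≈ 0.771.
Too low — raise k to concentrate. Iterating converges to k ≈ 5.27.
Then θ = 508/(5.27−1) ≈ 119.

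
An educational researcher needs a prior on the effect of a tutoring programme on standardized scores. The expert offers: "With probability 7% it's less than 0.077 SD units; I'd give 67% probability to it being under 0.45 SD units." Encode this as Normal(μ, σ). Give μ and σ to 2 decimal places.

For Normal(μ,σ), the p-quantile is μ + z_p·σ. Here z_{0.07} = -1.476, z_{0.67} = 0.4399.
So 0.077 = μ − 1.476σ and 0.45 = μ + 0.4399σ.
Subtracting: σ = (0.45 − 0.077)/(0.4399 − (-1.476)) = 0.19.
Then μ = 0.077 − (-1.476)·0.19 = 0.36.

μ = 0.36, σ = 0.19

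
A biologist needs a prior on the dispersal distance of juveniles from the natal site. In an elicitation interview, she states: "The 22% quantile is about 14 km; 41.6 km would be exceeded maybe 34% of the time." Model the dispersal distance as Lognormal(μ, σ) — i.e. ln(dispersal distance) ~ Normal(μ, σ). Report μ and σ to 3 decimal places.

μ ≈ 3.349, σ ≈ 0.919

If T ~ Lognormal(μ,σ) then ln T ~ Normal(μ,σ), so the p-quantile of ln T is μ + z_p·σ.
ln(14) = 2.639 and ln(41.6) = 3.728; z_{0.22} = -0.7722, z_{0.66} = 0.4125.
σ = (3.728 − 2.639)/(0.4125 − (-0.7722)) = 0.919.
μ = 2.639 − (-0.7722)·0.919 = 3.349.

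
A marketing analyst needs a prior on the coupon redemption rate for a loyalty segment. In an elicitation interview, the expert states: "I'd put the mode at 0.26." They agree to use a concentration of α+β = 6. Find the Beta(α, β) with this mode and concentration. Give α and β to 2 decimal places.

α = 2.04, β = 3.96

For α,β > 1 the Beta mode is (α−1)/(α+β−2). With α+β = 6, the mode is (α−1)/4.
Set (α−1)/4 = 0.26 → α = 1 + 0.26·4 = 2.04.
β = 6 − α = 3.96.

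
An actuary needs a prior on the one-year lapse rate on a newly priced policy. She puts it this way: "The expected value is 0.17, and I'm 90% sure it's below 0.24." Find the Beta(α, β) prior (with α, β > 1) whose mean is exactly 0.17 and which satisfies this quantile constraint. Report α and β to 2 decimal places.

With mean 0.17 fixed, write α = 0.17s, β = 0.83s where s = α+β.
Need P(θ < 0.24) = 0.9 under Beta(0.17s, 0.83s). Normal approximation: (q−m)/√(m(1−m)/s) ≈ z_{0.9} = 1.28, so s ≈ 0.17·0.83·(1.28)²/(0.24−0.17)² = 47.3.
At s = 47.3: P(θ<0.24) ≈ 0.894. Adjusting to match 0.9 gives s ≈ 50.18.
So α = 0.17·50.18 ≈ 8.53, β = 0.83·50.18 ≈ 41.65.

α ≈ 8.53, β ≈ 41.65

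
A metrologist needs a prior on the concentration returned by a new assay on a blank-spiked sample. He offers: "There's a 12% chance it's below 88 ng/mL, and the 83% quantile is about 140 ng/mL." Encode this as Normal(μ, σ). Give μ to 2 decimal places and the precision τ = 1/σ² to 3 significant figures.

μ = 116.70, τ = 0.00168

The p-quantile of Normal(μ,σ) is μ + z_p·σ, with z_{0.12} = -1.175 and z_{0.83} = 0.9542.
Eliminate σ: μ = (z₂·x₁ − z₁·x₂)/(z₂ − z₁) = (0.9542·88 − (-1.175)·140)/2.129 = 116.70.
Then σ = (x₂ − x₁)/(z₂ − z₁) = (140 − 88)/2.129 = 24.42.
Precision τ = 1/σ² = 1/24.42² = 0.00168.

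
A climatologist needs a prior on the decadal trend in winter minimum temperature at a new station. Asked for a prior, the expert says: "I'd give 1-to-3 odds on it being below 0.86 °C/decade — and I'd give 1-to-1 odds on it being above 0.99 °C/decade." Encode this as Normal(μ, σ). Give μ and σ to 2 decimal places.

μ = 0.99, σ = 0.19

The p-quantile of Normal(μ,σ) is μ + z_p·σ, with z_{0.25} = -0.6745 and z_{0.5} = 0.
Eliminate σ: μ = (z₂·x₁ − z₁·x₂)/(z₂ − z₁) = (0·0.86 − (-0.6745)·0.99)/0.6745 = 0.99.
Then σ = (x₂ − x₁)/(z₂ − z₁) = (0.99 − 0.86)/0.6745 = 0.19.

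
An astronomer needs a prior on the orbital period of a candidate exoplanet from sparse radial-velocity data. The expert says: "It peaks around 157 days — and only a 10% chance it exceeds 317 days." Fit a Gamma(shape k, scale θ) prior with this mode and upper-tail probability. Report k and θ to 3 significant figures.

Gamma(k,θ) with k>1 has mode (k−1)θ, so θ = 157/(k−1).
Need P(X < 317) = 0.9 with θ tied to k this way. Start at k = 2, θ = 157: P(X<317) ≈ 0.599.
Too low — raise k to concentrate. Iterating converges to k ≈ 4.89.
Then θ = 157/(4.89−1) ≈ 40.4.

k ≈ 4.89, θ ≈ 40.4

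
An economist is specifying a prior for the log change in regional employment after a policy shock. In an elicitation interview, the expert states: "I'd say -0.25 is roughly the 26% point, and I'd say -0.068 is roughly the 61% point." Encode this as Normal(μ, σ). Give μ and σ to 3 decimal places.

μ = -0.123, σ = 0.197

The p-quantile of Normal(μ,σ) is μ + z_p·σ, with z_{0.26} = -0.6433 and z_{0.61} = 0.2793.
Eliminate σ: μ = (z₂·x₁ − z₁·x₂)/(z₂ − z₁) = (0.2793·-0.25 − (-0.6433)·-0.068)/0.9227 = -0.123.
Then σ = (x₂ − x₁)/(z₂ − z₁) = (-0.068 − -0.25)/0.9227 = 0.197.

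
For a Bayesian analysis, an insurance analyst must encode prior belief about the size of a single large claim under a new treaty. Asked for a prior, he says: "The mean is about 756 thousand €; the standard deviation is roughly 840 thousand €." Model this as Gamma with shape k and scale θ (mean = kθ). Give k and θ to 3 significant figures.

k ≈ 0.81, θ ≈ 933

For Gamma(k, scale θ): mean = kθ, variance = kθ², so CV = 1/√k.
CV = SD/mean = 840/756 = 1.111, hence k = 1/CV² = 0.81.
Then θ = mean/k = 756/0.81 = 933.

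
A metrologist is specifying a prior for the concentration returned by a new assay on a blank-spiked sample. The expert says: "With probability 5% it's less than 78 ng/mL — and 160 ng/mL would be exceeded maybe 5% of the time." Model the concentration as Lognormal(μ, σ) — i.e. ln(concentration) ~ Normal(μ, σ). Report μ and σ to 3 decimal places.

μ ≈ 4.716, σ ≈ 0.218

If T ~ Lognormal(μ,σ) then ln T ~ Normal(μ,σ), so the p-quantile of ln T is μ + z_p·σ.
ln(78) = 4.357 and ln(160) = 5.075; z_{0.05} = -1.645, z_{0.95} = 1.645.
σ = (5.075 − 4.357)/(1.645 − (-1.645)) = 0.218.
μ = 4.357 − (-1.645)·0.218 = 4.716.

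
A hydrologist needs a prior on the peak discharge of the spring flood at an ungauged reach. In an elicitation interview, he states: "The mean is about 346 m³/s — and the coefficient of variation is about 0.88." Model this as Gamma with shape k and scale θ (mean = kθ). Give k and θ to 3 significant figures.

k ≈ 1.29, θ ≈ 268

For Gamma(k, scale θ): mean = kθ, variance = kθ², so CV = 1/√k.
CV = 0.88, hence k = 1/CV² = 1.29.
Then θ = mean/k = 346/1.29 = 268.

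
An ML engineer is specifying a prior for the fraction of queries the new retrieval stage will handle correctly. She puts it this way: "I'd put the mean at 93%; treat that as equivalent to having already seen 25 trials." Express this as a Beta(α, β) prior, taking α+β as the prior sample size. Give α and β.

Under the effective-sample-size interpretation, Beta(α, β) has prior mean α/(α+β) and prior sample size α+β.
So α+β = 25 and α/(α+β) = 0.93, giving α = 0.93·25 = 23.25 and β = 25 − 23.25 = 1.75.

α = 23.25, β = 1.75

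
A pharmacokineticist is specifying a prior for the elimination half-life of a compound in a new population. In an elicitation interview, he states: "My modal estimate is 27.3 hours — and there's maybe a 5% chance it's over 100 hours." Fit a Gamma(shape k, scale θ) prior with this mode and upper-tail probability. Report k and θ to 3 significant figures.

Gamma(k,θ) with k>1 has mode (k−1)θ, so θ = 27.3/(k−1).
Need P(X < 100) = 0.95 with θ tied to k this way. Start at k = 2, θ = 27.3: P(X<100) ≈ 0.880.
Too low — raise k to concentrate. Iterating converges to k ≈ 2.52.
Then θ = 27.3/(2.52−1) ≈ 18.

k ≈ 2.52, θ ≈ 18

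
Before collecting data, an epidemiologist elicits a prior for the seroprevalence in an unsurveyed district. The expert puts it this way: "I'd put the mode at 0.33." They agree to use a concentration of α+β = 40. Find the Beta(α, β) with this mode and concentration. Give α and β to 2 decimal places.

α = 13.54, β = 26.46

For α,β > 1 the Beta mode is (α−1)/(α+β−2). With α+β = 40, the mode is (α−1)/38.
Set (α−1)/38 = 0.33 → α = 1 + 0.33·38 = 13.54.
β = 40 − α = 26.46.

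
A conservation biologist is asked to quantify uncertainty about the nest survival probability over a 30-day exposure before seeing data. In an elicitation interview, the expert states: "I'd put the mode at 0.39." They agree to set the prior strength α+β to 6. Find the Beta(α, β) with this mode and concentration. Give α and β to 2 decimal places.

For α,β > 1 the Beta mode is (α−1)/(α+β−2). With α+β = 6, the mode is (α−1)/4.
Set (α−1)/4 = 0.39 → α = 1 + 0.39·4 = 2.56.
β = 6 − α = 3.44.

α = 2.56, β = 3.44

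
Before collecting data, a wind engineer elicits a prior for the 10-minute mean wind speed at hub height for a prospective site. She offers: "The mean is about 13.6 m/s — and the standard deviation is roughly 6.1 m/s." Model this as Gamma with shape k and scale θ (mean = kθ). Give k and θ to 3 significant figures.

For Gamma(k, scale θ): mean = kθ, variance = kθ², so CV = 1/√k.
CV = SD/mean = 6.1/13.6 = 0.4485, hence k = 1/CV² = 4.97.
Then θ = mean/k = 13.6/4.97 = 2.74.

k ≈ 4.97, θ ≈ 2.74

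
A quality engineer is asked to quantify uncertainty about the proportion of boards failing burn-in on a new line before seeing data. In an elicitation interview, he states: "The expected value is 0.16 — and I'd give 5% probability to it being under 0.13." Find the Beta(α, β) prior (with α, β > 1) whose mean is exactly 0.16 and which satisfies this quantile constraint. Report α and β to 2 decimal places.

With mean 0.16 fixed, write α = 0.16s, β = 0.84s where s = α+β.
Need P(θ < 0.13) = 0.05 under Beta(0.16s, 0.84s). Normal approximation: (q−m)/√(m(1−m)/s) ≈ z_{0.05} = -1.64, so s ≈ 0.16·0.84·(-1.64)²/(0.13−0.16)² = 404.0.
At s = 404.0: P(θ<0.13) ≈ 0.044. Adjusting to match 0.05 gives s ≈ 375.99.
So α = 0.16·375.99 ≈ 60.16, β = 0.84·375.99 ≈ 315.83.

α ≈ 60.16, β ≈ 315.83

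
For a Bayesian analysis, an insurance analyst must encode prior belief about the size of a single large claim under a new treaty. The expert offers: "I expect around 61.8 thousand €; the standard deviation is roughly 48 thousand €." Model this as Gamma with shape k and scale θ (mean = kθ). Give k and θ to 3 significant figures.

k ≈ 1.66, θ ≈ 37.3

For Gamma(k, scale θ): mean = kθ, variance = kθ², so CV = 1/√k.
CV = SD/mean = 48/61.8 = 0.7767, hence k = 1/CV² = 1.66.
Then θ = mean/k = 61.8/1.66 = 37.3.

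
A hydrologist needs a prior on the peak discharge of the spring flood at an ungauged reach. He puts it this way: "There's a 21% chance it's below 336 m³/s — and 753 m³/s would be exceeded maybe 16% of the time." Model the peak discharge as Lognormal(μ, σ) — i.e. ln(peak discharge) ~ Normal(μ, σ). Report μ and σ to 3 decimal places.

If T ~ Lognormal(μ,σ) then ln T ~ Normal(μ,σ), so the p-quantile of ln T is μ + z_p·σ.
ln(336) = 5.817 and ln(753) = 6.624; z_{0.21} = -0.8064, z_{0.84} = 0.9945.
σ = (6.624 − 5.817)/(0.9945 − (-0.8064)) = 0.448.
μ = 5.817 − (-0.8064)·0.448 = 6.178.

μ ≈ 6.178, σ ≈ 0.448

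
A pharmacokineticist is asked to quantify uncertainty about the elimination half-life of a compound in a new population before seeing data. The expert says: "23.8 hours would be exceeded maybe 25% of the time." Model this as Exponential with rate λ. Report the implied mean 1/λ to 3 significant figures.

P(T > 23.8) = e^(−λ·23.8) = 0.25, so λ = −ln(0.25)/23.8 = 0.0582.
Mean = 1/λ = 17.2 hours.

mean ≈ 17.2 hours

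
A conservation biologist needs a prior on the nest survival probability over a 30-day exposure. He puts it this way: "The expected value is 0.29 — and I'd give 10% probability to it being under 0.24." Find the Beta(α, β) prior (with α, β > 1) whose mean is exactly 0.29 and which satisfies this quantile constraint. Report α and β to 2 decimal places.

α ≈ 37.99, β ≈ 93.01

With mean 0.29 fixed, write α = 0.29s, β = 0.71s where s = α+β.
Need P(θ < 0.24) = 0.1 under Beta(0.29s, 0.71s). Normal approximation: (q−m)/√(m(1−m)/s) ≈ z_{0.1} = -1.28, so s ≈ 0.29·0.71·(-1.28)²/(0.24−0.29)² = 135.3.
At s = 135.3: P(θ<0.24) ≈ 0.096. Adjusting to match 0.1 gives s ≈ 131.01.
So α = 0.29·131.01 ≈ 37.99, β = 0.71·131.01 ≈ 93.01.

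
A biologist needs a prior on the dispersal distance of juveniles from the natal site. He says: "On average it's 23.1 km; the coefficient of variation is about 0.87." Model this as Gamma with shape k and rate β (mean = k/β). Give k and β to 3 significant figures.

k ≈ 1.32, β ≈ 0.0572

For Gamma(k, rate β): mean = k/β, variance = k/β², so CV = 1/√k.
CV = 0.87, hence k = 1/CV² = 1.32.
Then β = k/mean = 1.32/23.1 = 0.0572.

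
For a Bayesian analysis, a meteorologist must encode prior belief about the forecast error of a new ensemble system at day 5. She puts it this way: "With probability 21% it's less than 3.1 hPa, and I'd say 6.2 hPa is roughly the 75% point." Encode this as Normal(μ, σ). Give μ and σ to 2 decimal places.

μ = 4.79, σ = 2.09

The p-quantile of Normal(μ,σ) is μ + z_p·σ, with z_{0.21} = -0.8064 and z_{0.75} = 0.6745.
Eliminate σ: μ = (z₂·x₁ − z₁·x₂)/(z₂ − z₁) = (0.6745·3.1 − (-0.8064)·6.2)/1.481 = 4.79.
Then σ = (x₂ − x₁)/(z₂ − z₁) = (6.2 − 3.1)/1.481 = 2.09.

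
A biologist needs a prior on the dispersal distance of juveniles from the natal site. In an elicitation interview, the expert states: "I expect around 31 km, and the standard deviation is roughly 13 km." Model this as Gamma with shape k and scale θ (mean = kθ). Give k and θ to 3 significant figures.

k ≈ 5.69, θ ≈ 5.45

For Gamma(k, scale θ): mean = kθ, variance = kθ², so CV = 1/√k.
CV = SD/mean = 13/31 = 0.4194, hence k = 1/CV² = 5.69.
Then θ = mean/k = 31/5.69 = 5.45.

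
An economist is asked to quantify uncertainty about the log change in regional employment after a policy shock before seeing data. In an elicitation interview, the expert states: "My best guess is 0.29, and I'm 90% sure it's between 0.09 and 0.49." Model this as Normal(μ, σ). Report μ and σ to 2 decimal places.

A symmetric 90% interval runs μ ± z·σ with z = 1.645.
Half-width = 0.2, so σ = 0.2/1.645 = 0.12.
μ is the stated best guess, 0.29.

μ = 0.29, σ = 0.12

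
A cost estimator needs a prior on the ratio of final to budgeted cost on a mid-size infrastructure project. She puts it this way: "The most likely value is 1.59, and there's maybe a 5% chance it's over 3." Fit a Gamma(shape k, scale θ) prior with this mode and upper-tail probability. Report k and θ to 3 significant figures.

k ≈ 7.9, θ ≈ 0.23

Gamma(k,θ) with k>1 has mode (k−1)θ, so θ = 1.59/(k−1).
Need P(X < 3) = 0.95 with θ tied to k this way. Start at k = 2, θ = 1.59: P(X<3) ≈ 0.562.
Too low — raise k to concentrate. Iterating converges to k ≈ 7.9.
Then θ = 1.59/(7.9−1) ≈ 0.23.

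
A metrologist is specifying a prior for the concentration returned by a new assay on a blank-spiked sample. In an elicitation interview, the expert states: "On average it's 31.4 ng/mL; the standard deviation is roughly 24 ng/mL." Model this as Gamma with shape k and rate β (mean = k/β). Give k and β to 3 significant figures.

k ≈ 1.71, β ≈ 0.0545

For Gamma(k, rate β): mean = k/β, variance = k/β², so CV = 1/√k.
CV = SD/mean = 24/31.4 = 0.7643, hence k = 1/CV² = 1.71.
Then β = k/mean = 1.71/31.4 = 0.0545.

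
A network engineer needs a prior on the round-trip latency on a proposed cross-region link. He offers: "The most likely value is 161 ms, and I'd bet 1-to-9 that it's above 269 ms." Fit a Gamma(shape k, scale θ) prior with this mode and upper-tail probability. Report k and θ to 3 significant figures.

k ≈ 8.17, θ ≈ 22.5

Gamma(k,θ) with k>1 has mode (k−1)θ, so θ = 161/(k−1).
Need P(X < 269) = 0.9 with θ tied to k this way. Start at k = 2, θ = 161: P(X<269) ≈ 0.498.
Too low — raise k to concentrate. Iterating converges to k ≈ 8.17.
Then θ = 161/(8.17−1) ≈ 22.5.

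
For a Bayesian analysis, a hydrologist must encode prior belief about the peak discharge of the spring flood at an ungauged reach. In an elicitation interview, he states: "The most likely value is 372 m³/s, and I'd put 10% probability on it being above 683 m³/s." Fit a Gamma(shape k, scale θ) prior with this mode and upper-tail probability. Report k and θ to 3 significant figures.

k ≈ 6.17, θ ≈ 72

Gamma(k,θ) with k>1 has mode (k−1)θ, so θ = 372/(k−1).
Need P(X < 683) = 0.9 with θ tied to k this way. Start at k = 2, θ = 372: P(X<683) ≈ 0.548.
Too low — raise k to concentrate. Iterating converges to k ≈ 6.17.
Then θ = 372/(6.17−1) ≈ 72.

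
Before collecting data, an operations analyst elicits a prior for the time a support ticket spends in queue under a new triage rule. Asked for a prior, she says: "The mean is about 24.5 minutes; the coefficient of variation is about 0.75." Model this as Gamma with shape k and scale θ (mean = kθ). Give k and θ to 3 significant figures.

For Gamma(k, scale θ): mean = kθ, variance = kθ², so CV = 1/√k.
CV = 0.75, hence k = 1/CV² = 1.78.
Then θ = mean/k = 24.5/1.78 = 13.8.

k ≈ 1.78, θ ≈ 13.8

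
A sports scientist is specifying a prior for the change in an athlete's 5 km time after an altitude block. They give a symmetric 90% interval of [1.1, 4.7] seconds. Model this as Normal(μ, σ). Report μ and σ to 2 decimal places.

A symmetric 90% interval runs μ ± z·σ with z = 1.645.
Half-width = 1.8, so σ = 1.8/1.645 = 1.09.
μ is the interval midpoint, 2.90.

μ = 2.90, σ = 1.09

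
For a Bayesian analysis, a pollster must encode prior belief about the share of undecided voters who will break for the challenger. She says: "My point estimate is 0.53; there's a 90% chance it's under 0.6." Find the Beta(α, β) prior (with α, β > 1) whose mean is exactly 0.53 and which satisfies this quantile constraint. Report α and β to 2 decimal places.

With mean 0.53 fixed, write α = 0.53s, β = 0.47s where s = α+β.
Need P(θ < 0.6) = 0.9 under Beta(0.53s, 0.47s). Normal approximation: (q−m)/√(m(1−m)/s) ≈ z_{0.9} = 1.28, so s ≈ 0.53·0.47·(1.28)²/(0.6−0.53)² = 83.5.
At s = 83.5: P(θ<0.6) ≈ 0.901. Adjusting to match 0.9 gives s ≈ 82.79.
So α = 0.53·82.79 ≈ 43.88, β = 0.47·82.79 ≈ 38.91.

α ≈ 43.88, β ≈ 38.91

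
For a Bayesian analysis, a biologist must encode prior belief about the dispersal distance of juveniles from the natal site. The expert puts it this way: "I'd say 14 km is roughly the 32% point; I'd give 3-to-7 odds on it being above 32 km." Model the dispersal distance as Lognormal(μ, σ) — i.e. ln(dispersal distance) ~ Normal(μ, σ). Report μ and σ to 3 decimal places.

μ ≈ 3.029, σ ≈ 0.833

If T ~ Lognormal(μ,σ) then ln T ~ Normal(μ,σ), so the p-quantile of ln T is μ + z_p·σ.
ln(14) = 2.639 and ln(32) = 3.466; z_{0.32} = -0.4677, z_{0.7} = 0.5244.
σ = (3.466 − 2.639)/(0.5244 − (-0.4677)) = 0.833.
μ = 2.639 − (-0.4677)·0.833 = 3.029.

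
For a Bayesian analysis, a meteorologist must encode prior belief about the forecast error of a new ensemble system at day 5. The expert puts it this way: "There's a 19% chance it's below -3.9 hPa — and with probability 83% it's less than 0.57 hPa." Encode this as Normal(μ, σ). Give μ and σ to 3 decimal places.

The p-quantile of Normal(μ,σ) is μ + z_p·σ, with z_{0.19} = -0.8779 and z_{0.83} = 0.9542.
Eliminate σ: μ = (z₂·x₁ − z₁·x₂)/(z₂ − z₁) = (0.9542·-3.9 − (-0.8779)·0.57)/1.832 = -1.758.
Then σ = (x₂ − x₁)/(z₂ − z₁) = (0.57 − -3.9)/1.832 = 2.440.

μ = -1.758, σ = 2.440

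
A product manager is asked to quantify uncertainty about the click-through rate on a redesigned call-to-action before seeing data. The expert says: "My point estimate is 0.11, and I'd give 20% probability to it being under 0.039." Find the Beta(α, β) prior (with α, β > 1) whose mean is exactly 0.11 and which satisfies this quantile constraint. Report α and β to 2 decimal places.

α ≈ 1.46, β ≈ 11.83

With mean 0.11 fixed, write α = 0.11s, β = 0.89s where s = α+β.
Need P(θ < 0.039) = 0.2 under Beta(0.11s, 0.89s). Normal approximation: (q−m)/√(m(1−m)/s) ≈ z_{0.2} = -0.842, so s ≈ 0.11·0.89·(-0.842)²/(0.039−0.11)² = 13.8.
At s = 13.8: P(θ<0.039) ≈ 0.193. Adjusting to match 0.2 gives s ≈ 13.29.
So α = 0.11·13.29 ≈ 1.46, β = 0.89·13.29 ≈ 11.83.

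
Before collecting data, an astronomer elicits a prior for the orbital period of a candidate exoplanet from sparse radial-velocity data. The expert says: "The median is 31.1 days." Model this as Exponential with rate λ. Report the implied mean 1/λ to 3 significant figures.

Exponential median = ln 2 / λ, so λ = ln 2 / 31.1 = 0.0223.
Mean = 1/λ = 44.9 days.

mean ≈ 44.9 days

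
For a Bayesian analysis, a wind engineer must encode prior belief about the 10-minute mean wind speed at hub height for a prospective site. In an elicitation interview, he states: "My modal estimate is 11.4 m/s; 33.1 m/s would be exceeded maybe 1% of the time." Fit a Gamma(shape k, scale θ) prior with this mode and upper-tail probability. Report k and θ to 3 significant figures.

Gamma(k,θ) with k>1 has mode (k−1)θ, so θ = 11.4/(k−1).
Need P(X < 33.1) = 0.99 with θ tied to k this way. Start at k = 2, θ = 11.4: P(X<33.1) ≈ 0.786.
Too low — raise k to concentrate. Iterating converges to k ≈ 4.99.
Then θ = 11.4/(4.99−1) ≈ 2.85.

k ≈ 4.99, θ ≈ 2.85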